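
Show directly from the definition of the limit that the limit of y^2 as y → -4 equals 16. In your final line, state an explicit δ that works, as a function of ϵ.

δ = min(1, ϵ/9)

Suppose ϵ > 0. We seek δ > 0 with 0 < |y + 4| < δ ⇒ |y^2 − 16| < ϵ.
Factor: y^2 − 16 = (y + 4)(y - 4), so |y^2 − 16| = |y + 4|·|y - 4|.
Impose δ ≤ 1 so that |y| < 5; then |y - 4| ≤ 9.
Hence |y^2 − 16| ≤ 9|y + 4|, which is < ϵ once |y + 4| < ϵ/9.
Take δ = min(1, ϵ/9). If 0 < |y + 4| < δ then both bounds hold and |y^2 − 16| ≤ 9|y + 4| < 9·(ϵ/9) = ϵ.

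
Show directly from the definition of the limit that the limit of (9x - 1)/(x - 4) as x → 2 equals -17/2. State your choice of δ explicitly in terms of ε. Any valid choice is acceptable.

Fix ε > 0. We want δ > 0 with 0 < |x − 2| < δ ⇒ |(9x - 1)/(x - 4) + 17/2| < ε.
Combining over a common denominator, (9x - 1)/(x - 4) + 17/2 = [(9x - 1)·(-2) − 17·(x - 4)] / [(-2)·(x - 4)] = -35(x − 2) / ((-2)(x - 4)).
So |(9x - 1)/(x - 4) + 17/2| = 35|x − 2| / (2·|x − 4|).
Require δ ≤ 1, so |x − 4| ≥ |-2| − |x − 2| > 2 − 1 = 1.
Hence |(9x - 1)/(x - 4) + 17/2| < 35|x − 2|/(2·1) = (35/2)|x − 2|, which is < ε once |x − 2| < (2/35)ε.
Take δ = min(1, (2/35)ε). Then 0 < |x − 2| < δ forces both bounds, so |(9x - 1)/(x - 4) + 17/2| < ε.

δ = min(1, (2/35)ε)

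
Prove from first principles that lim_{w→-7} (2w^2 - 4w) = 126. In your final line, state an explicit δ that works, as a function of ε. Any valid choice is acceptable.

Let ε > 0 be given. We want δ > 0 such that 0 < |w + 7| < δ implies |(2w^2 - 4w) − 126| < ε.
(2w^2 - 4w) − 126 = 2w^2 - 4w - 126 = (w + 7)(2w - 18).
So |(2w^2 - 4w) − 126| = |w + 7|·|2w - 18|.
Require δ ≤ 1. Then |w + 7| < 1 gives |w| < 8, and by the triangle inequality |2w - 18| ≤ 2·8 + 18 = 34.
Hence |(2w^2 - 4w) − 126| ≤ 34|w + 7| < ε provided |w + 7| < ε/34.
Choosing δ = min(1, ε/34) ensures both conditions, hence |(2w^2 - 4w) − 126| < ε.

δ = min(1, ε/34)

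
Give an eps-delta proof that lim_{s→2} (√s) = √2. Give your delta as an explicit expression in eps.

Fix eps > 0. We want delta > 0 such that 0 < |s − 2| < delta implies |√s − √2| < eps.
Rationalise: √s − √2 = (s − 2)/(√s + √2), so |√s − √2| = |s − 2|/(√s + √2).
Restrict delta ≤ 2 so that |s − 2| < 2 forces s > 0, and then √s + √2 > √2.
Hence |√s − √2| < |s − 2|/√2, which is < eps once |s − 2| < √2·eps.
Take delta = min(2, √2·eps). If 0 < |s − 2| < delta then s > 0 and |√s − √2| < |s − 2|/√2 < eps.

delta = min(2, √2·eps)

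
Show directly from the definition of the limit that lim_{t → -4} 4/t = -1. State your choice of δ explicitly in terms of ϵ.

δ = min(2, 2ϵ)

Let ϵ > 0. We seek δ > 0 such that 0 < |t + 4| < δ implies |4/t + 1| < ϵ.
|4/t + 1| = 4·|-4 − t|/(4·|t|) = 4|t + 4|/(4|t|).
Restrict δ ≤ 2. Then |t + 4| < 2 gives |t| > 2, so 4|t| > 8.
Then |4/t + 1| < 4|t + 4|/8, which is < ϵ when |t + 4| < 2ϵ.
Take δ = min(2, 2ϵ). Then 0 < |t + 4| < δ gives both |t + 4| < 2 and |t + 4| < 2ϵ, so |4/t + 1| < ϵ.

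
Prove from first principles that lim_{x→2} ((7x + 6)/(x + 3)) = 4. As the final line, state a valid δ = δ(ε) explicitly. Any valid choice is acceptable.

Let ε > 0. We want δ > 0 with 0 < |x − 2| < δ ⇒ |(7x + 6)/(x + 3) − 4| < ε.
Combining over a common denominator, (7x + 6)/(x + 3) − 4 = [(7x + 6)·5 − 20·(x + 3)] / [5·(x + 3)] = 15(x − 2) / (5(x + 3)).
So |(7x + 6)/(x + 3) − 4| = 15|x − 2| / (5·|x + 3|).
Require δ ≤ 5/2, so |x + 3| ≥ |5| − |x − 2| > 5 − 5/2 = 5/2.
Hence |(7x + 6)/(x + 3) − 4| < 15|x − 2|/(5·(5/2)) = (6/5)|x − 2|, which is < ε once |x − 2| < (5/6)ε.
Take δ = min(5/2, (5/6)ε). Then 0 < |x − 2| < δ forces both bounds, so |(7x + 6)/(x + 3) − 4| < ε.

δ = min(5/2, (5/6)ε)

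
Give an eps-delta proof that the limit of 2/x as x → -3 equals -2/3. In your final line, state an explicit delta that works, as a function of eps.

delta = min(3/2, (9/4)eps)

Suppose eps > 0. We seek delta > 0 such that 0 < |x + 3| < delta implies |2/x + 2/3| < eps.
|2/x + 2/3| = 2·|-3 − x|/(3·|x|) = 2|x + 3|/(3|x|).
Require delta ≤ 3/2 so that |x| > 3 − 3/2 = 3/2, hence 3|x| > 9/2.
Then |2/x + 2/3| < 2|x + 3|/(9/2), which is < eps when |x + 3| < (9/4)eps.
Take delta = min(3/2, (9/4)eps). Then 0 < |x + 3| < delta gives both |x + 3| < 3/2 and |x + 3| < (9/4)eps, so |2/x + 2/3| < eps.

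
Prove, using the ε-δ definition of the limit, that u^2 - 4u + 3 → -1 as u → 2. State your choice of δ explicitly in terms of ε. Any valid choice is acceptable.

Let ε > 0 be given. We want δ > 0 such that 0 < |u − 2| < δ implies |(u^2 - 4u + 3) + 1| < ε.
(u^2 - 4u + 3) + 1 = u^2 - 4u + 4 = (u − 2)(u - 2).
So |(u^2 - 4u + 3) + 1| = |u − 2|·|u - 2|.
Require δ ≤ 2. Then |u − 2| < 2 gives |u| < 4, and by the triangle inequality |u - 2| ≤ 4 + 2 = 6.
Hence |(u^2 - 4u + 3) + 1| ≤ 6|u − 2| < ε provided |u − 2| < ε/6.
Take δ = min(2, ε/6). Then 0 < |u − 2| < δ gives both |u − 2| < 2 and |u − 2| < ε/6, so |(u^2 - 4u + 3) + 1| < ε.

δ = min(2, ε/6)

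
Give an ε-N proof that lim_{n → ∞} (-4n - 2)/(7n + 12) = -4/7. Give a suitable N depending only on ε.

Suppose ε > 0. For n ≥ 1, |(-4n - 2)/(7n + 12) + 4/7| = |34|/(7(7n + 12)) = 34/(7(7n + 12)).
Since 7n + 12 ≥ 7n for n ≥ 1, this is ≤ 34/(7·7n) = (34/49)/n.
So |(-4n - 2)/(7n + 12) + 4/7| < ε whenever n > (34/49)/ε.
Take N = (34/49)/ε. If n > N then |(-4n - 2)/(7n + 12) + 4/7| ≤ (34/49)/n < ε.

N = (34/49)/ε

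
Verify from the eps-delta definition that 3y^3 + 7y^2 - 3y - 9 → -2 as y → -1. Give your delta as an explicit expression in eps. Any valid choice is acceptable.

Suppose eps > 0. We want delta > 0 such that 0 < |y + 1| < delta implies |(3y^3 + 7y^2 - 3y - 9) + 2| < eps.
(3y^3 + 7y^2 - 3y - 9) + 2 = 3y^3 + 7y^2 - 3y - 7 = (y + 1)(3y^2 + 4y - 7).
So |(3y^3 + 7y^2 - 3y - 9) + 2| = |y + 1|·|3y^2 + 4y - 7|.
Require delta ≤ 2. Then |y + 1| < 2 gives |y| < 3, and by the triangle inequality |3y^2 + 4y - 7| ≤ 3·3^2 + 4·3 + 7 = 46.
Hence |(3y^3 + 7y^2 - 3y - 9) + 2| ≤ 46|y + 1| < eps provided |y + 1| < eps/46.
Choosing delta = min(2, eps/46) ensures both conditions, hence |(3y^3 + 7y^2 - 3y - 9) + 2| < eps.

delta = min(2, eps/46)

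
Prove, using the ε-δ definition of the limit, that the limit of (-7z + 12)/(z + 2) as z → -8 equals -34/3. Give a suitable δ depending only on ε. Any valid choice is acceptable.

δ = min(3, (9/13)ε)

Suppose ε > 0. We want δ > 0 with 0 < |z + 8| < δ ⇒ |(-7z + 12)/(z + 2) + 34/3| < ε.
Combining over a common denominator, (-7z + 12)/(z + 2) + 34/3 = [(-7z + 12)·(-6) − 68·(z + 2)] / [(-6)·(z + 2)] = -26(z + 8) / ((-6)(z + 2)).
So |(-7z + 12)/(z + 2) + 34/3| = 26|z + 8| / (6·|z + 2|).
Require δ ≤ 3, so |z + 2| ≥ |-6| − |z + 8| > 6 − 3 = 3.
Hence |(-7z + 12)/(z + 2) + 34/3| < 26|z + 8|/(6·3) = (13/9)|z + 8|, which is < ε once |z + 8| < (9/13)ε.
Take δ = min(3, (9/13)ε). Then 0 < |z + 8| < δ forces both bounds, so |(-7z + 12)/(z + 2) + 34/3| < ε.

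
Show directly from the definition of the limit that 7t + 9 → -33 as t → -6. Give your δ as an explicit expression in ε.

Let ε > 0 be given. We need δ > 0 so that 0 < |t + 6| < δ implies |(7t + 9) + 33| < ε.
Since (7t + 9) + 33 = 7(t + 6), we have |(7t + 9) + 33| = 7|t + 6|.
Thus it suffices that |t + 6| < ε/7.
Choosing δ = ε/7 gives |(7t + 9) + 33| = 7|t + 6| < ε whenever |t + 6| < δ.

δ = ε/7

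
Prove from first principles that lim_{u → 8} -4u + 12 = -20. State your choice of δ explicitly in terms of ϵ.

δ = ϵ/4

Suppose ϵ > 0. We need δ > 0 so that 0 < |u − 8| < δ implies |(-4u + 12) + 20| < ϵ.
Since (-4u + 12) + 20 = -4(u − 8), we have |(-4u + 12) + 20| = 4|u − 8|.
So 4|u − 8| < ϵ exactly when |u − 8| < ϵ/4.
Choosing δ = ϵ/4 gives |(-4u + 12) + 20| = 4|u − 8| < ϵ whenever |u − 8| < δ.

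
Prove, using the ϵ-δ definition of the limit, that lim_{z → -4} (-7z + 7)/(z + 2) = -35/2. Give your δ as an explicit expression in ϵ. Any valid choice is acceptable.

δ = min(1, (2/21)ϵ)

Fix ϵ > 0. We want δ > 0 with 0 < |z + 4| < δ ⇒ |(-7z + 7)/(z + 2) + 35/2| < ϵ.
Combining over a common denominator, (-7z + 7)/(z + 2) + 35/2 = [(-7z + 7)·(-2) − 35·(z + 2)] / [(-2)·(z + 2)] = -21(z + 4) / ((-2)(z + 2)).
So |(-7z + 7)/(z + 2) + 35/2| = 21|z + 4| / (2·|z + 2|).
Restrict δ ≤ 1. Then |z + 4| < 1 gives |z + 2| = |(z + 4) + (-2)| ≥ 2 − 1 = 1.
Hence |(-7z + 7)/(z + 2) + 35/2| < 21|z + 4|/(2·1) = (21/2)|z + 4|, which is < ϵ once |z + 4| < (2/21)ϵ.
Take δ = min(1, (2/21)ϵ). Then 0 < |z + 4| < δ forces both bounds, so |(-7z + 7)/(z + 2) + 35/2| < ϵ.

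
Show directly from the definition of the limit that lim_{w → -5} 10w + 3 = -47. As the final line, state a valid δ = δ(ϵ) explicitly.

Let ϵ > 0. We need δ > 0 so that 0 < |w + 5| < δ implies |(10w + 3) + 47| < ϵ.
Since (10w + 3) + 47 = 10(w + 5), we have |(10w + 3) + 47| = 10|w + 5|.
Thus it suffices that |w + 5| < ϵ/10.
Choosing δ = ϵ/10 gives |(10w + 3) + 47| = 10|w + 5| < ϵ whenever |w + 5| < δ.

δ = ϵ/10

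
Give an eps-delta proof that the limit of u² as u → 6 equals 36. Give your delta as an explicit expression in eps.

Let eps > 0. We seek delta > 0 with 0 < |u − 6| < delta ⇒ |u² − 36| < eps.
Factor: u² − 36 = (u − 6)(u + 6), so |u² − 36| = |u − 6|·|u + 6|.
Impose delta ≤ 1 so that |u| < 7; then |u + 6| ≤ 13.
Hence |u² − 36| ≤ 13|u − 6|, which is < eps once |u − 6| < eps/13.
Take delta = min(1, eps/13). If 0 < |u − 6| < delta then both bounds hold and |u² − 36| ≤ 13|u − 6| < 13·(eps/13) = eps.

delta = min(1, eps/13)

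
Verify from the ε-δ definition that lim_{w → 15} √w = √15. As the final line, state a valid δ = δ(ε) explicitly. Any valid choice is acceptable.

δ = min(15, √15·ε)

Let ε > 0. We want δ > 0 such that 0 < |w − 15| < δ implies |√w − √15| < ε.
Rationalise: √w − √15 = (w − 15)/(√w + √15), so |√w − √15| = |w − 15|/(√w + √15).
Restrict δ ≤ 15 so that |w − 15| < 15 forces w > 0, and then √w + √15 > √15.
Hence |√w − √15| < |w − 15|/√15, which is < ε once |w − 15| < √15·ε.
Take δ = min(15, √15·ε). If 0 < |w − 15| < δ then w > 0 and |√w − √15| < |w − 15|/√15 < ε.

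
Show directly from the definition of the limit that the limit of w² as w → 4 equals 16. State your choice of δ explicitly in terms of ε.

Let ε > 0 be given. We seek δ > 0 with 0 < |w − 4| < δ ⇒ |w² − 16| < ε.
Factor: w² − 16 = (w − 4)(w + 4), so |w² − 16| = |w − 4|·|w + 4|.
Impose δ ≤ 1 so that |w| < 5; then |w + 4| ≤ 9.
Hence |w² − 16| ≤ 9|w − 4|, which is < ε once |w − 4| < ε/9.
Take δ = min(1, ε/9). If 0 < |w − 4| < δ then both bounds hold and |w² − 16| ≤ 9|w − 4| < 9·(ε/9) = ε.

δ = min(1, ε/9)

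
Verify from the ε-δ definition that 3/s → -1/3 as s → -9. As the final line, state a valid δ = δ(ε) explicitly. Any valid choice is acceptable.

Let ε > 0 be given. We seek δ > 0 such that 0 < |s + 9| < δ implies |3/s + 1/3| < ε.
|3/s + 1/3| = 3·|-9 − s|/(9·|s|) = 3|s + 9|/(9|s|).
Require δ ≤ 9/2 so that |s| > 9 − 9/2 = 9/2, hence 9|s| > 81/2.
Then |3/s + 1/3| < 3|s + 9|/(81/2), which is < ε when |s + 9| < (27/2)ε.
Take δ = min(9/2, (27/2)ε). Then 0 < |s + 9| < δ gives both |s + 9| < 9/2 and |s + 9| < (27/2)ε, so |3/s + 1/3| < ε.

δ = min(9/2, (27/2)ε)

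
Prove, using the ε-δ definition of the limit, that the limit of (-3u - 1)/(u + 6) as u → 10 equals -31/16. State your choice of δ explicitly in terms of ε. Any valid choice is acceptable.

δ = min(8, (128/17)ε)

Fix ε > 0. We want δ > 0 with 0 < |u − 10| < δ ⇒ |(-3u - 1)/(u + 6) + 31/16| < ε.
Combining over a common denominator, (-3u - 1)/(u + 6) + 31/16 = [(-3u - 1)·16 − (-31)·(u + 6)] / [16·(u + 6)] = -17(u − 10) / (16(u + 6)).
So |(-3u - 1)/(u + 6) + 31/16| = 17|u − 10| / (16·|u + 6|).
Restrict δ ≤ 8. Then |u − 10| < 8 gives |u + 6| = |(u − 10) + 16| ≥ 16 − 8 = 8.
Hence |(-3u - 1)/(u + 6) + 31/16| < 17|u − 10|/(16·8) = (17/128)|u − 10|, which is < ε once |u − 10| < (128/17)ε.
Take δ = min(8, (128/17)ε). Then 0 < |u − 10| < δ forces both bounds, so |(-3u - 1)/(u + 6) + 31/16| < ε.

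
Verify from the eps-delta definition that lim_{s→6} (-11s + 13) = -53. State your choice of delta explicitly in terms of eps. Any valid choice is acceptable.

Let eps > 0 be given. We need delta > 0 so that 0 < |s − 6| < delta implies |(-11s + 13) + 53| < eps.
|(-11s + 13) + 53| = |-11s + 66| = 11|s − 6|.
So 11|s − 6| < eps exactly when |s − 6| < eps/11.
Choosing delta = eps/11 gives |(-11s + 13) + 53| = 11|s − 6| < eps whenever |s − 6| < delta.

delta = eps/11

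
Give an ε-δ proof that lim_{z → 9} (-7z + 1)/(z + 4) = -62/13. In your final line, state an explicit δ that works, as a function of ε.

Suppose ε > 0. We want δ > 0 with 0 < |z − 9| < δ ⇒ |(-7z + 1)/(z + 4) + 62/13| < ε.
Combining over a common denominator, (-7z + 1)/(z + 4) + 62/13 = [(-7z + 1)·13 − (-62)·(z + 4)] / [13·(z + 4)] = -29(z − 9) / (13(z + 4)).
So |(-7z + 1)/(z + 4) + 62/13| = 29|z − 9| / (13·|z + 4|).
Restrict δ ≤ 13/2. Then |z − 9| < 13/2 gives |z + 4| = |(z − 9) + 13| ≥ 13 − 13/2 = 13/2.
Hence |(-7z + 1)/(z + 4) + 62/13| < 29|z − 9|/(13·(13/2)) = (58/169)|z − 9|, which is < ε once |z − 9| < (169/58)ε.
Take δ = min(13/2, (169/58)ε). Then 0 < |z − 9| < δ forces both bounds, so |(-7z + 1)/(z + 4) + 62/13| < ε.

δ = min(13/2, (169/58)ε)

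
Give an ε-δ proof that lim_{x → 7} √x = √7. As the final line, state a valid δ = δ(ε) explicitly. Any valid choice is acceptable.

Fix ε > 0. We want δ > 0 such that 0 < |x − 7| < δ implies |√x − √7| < ε.
Multiplying by the conjugate, |√x − √7| = |x − 7|/(√x + √7).
Restrict δ ≤ 7 so that |x − 7| < 7 forces x > 0, and then √x + √7 > √7.
Hence |√x − √7| < |x − 7|/√7, which is < ε once |x − 7| < √7·ε.
Take δ = min(7, √7·ε). If 0 < |x − 7| < δ then x > 0 and |√x − √7| < |x − 7|/√7 < ε.

δ = min(7, √7·ε)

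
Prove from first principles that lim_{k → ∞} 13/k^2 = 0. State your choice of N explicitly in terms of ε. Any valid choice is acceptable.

N = (13/ε)^{1/2}

Suppose ε > 0. For k ≥ 1, |13/k^2 − 0| = 13/k^2.
13/k^2 < ε ⇔ k^2 > 13/ε ⇔ k > (13/ε)^{1/2}.
Take N = (13/ε)^{1/2}. Then k > N implies 13/k^2 < ε.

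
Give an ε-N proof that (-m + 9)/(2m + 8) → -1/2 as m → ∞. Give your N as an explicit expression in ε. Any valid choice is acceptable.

N = (13/2)/ε

Suppose ε > 0. For m ≥ 1, |(-m + 9)/(2m + 8) + 1/2| = |26|/(2(2m + 8)) = 26/(2(2m + 8)).
Since 2m + 8 ≥ 2m for m ≥ 1, this is ≤ 26/(2·2m) = (13/2)/m.
So |(-m + 9)/(2m + 8) + 1/2| < ε whenever m > (13/2)/ε.
Take N = (13/2)/ε. If m > N then |(-m + 9)/(2m + 8) + 1/2| ≤ (13/2)/m < ε.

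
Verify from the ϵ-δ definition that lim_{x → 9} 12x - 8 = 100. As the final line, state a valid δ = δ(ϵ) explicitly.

δ = ϵ/12

Suppose ϵ > 0. We need δ > 0 so that 0 < |x − 9| < δ implies |(12x - 8) − 100| < ϵ.
Since (12x - 8) − 100 = 12(x − 9), we have |(12x - 8) − 100| = 12|x − 9|.
Thus it suffices that |x − 9| < ϵ/12.
Take δ = ϵ/12. If 0 < |x − 9| < δ then |(12x - 8) − 100| = 12|x − 9| < 12·(ϵ/12) = ϵ.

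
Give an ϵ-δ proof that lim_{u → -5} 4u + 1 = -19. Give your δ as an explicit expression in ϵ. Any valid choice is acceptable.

Suppose ϵ > 0. We need δ > 0 so that 0 < |u + 5| < δ implies |(4u + 1) + 19| < ϵ.
|(4u + 1) + 19| = |4u + 20| = 4|u + 5|.
So 4|u + 5| < ϵ exactly when |u + 5| < ϵ/4.
Choosing δ = ϵ/4 gives |(4u + 1) + 19| = 4|u + 5| < ϵ whenever |u + 5| < δ.

δ = ϵ/4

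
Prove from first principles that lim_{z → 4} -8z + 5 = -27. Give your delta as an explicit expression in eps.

delta = eps/8

Suppose eps > 0. We need delta > 0 so that 0 < |z − 4| < delta implies |(-8z + 5) + 27| < eps.
Since (-8z + 5) + 27 = -8(z − 4), we have |(-8z + 5) + 27| = 8|z − 4|.
So 8|z − 4| < eps exactly when |z − 4| < eps/8.
Take delta = eps/8. If 0 < |z − 4| < delta then |(-8z + 5) + 27| = 8|z − 4| < 8·(eps/8) = eps.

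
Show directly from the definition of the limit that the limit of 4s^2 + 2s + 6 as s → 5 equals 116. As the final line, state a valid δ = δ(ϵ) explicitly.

Let ϵ > 0 be given. We want δ > 0 such that 0 < |s − 5| < δ implies |(4s^2 + 2s + 6) − 116| < ϵ.
(4s^2 + 2s + 6) − 116 = 4s^2 + 2s - 110 = (s − 5)(4s + 22).
So |(4s^2 + 2s + 6) − 116| = |s − 5|·|4s + 22|.
Assume first that |s − 5| < 1, so |s| < 6. Then |4s + 22| ≤ 4·6 + 22 = 46.
Hence |(4s^2 + 2s + 6) − 116| ≤ 46|s − 5| < ϵ provided |s − 5| < ϵ/46.
Take δ = min(1, ϵ/46). Then 0 < |s − 5| < δ gives both |s − 5| < 1 and |s − 5| < ϵ/46, so |(4s^2 + 2s + 6) − 116| < ϵ.

δ = min(1, ϵ/46)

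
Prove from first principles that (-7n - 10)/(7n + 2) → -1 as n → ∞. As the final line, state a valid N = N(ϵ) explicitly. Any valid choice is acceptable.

N = (8/7)/ϵ

Suppose ϵ > 0. For n ≥ 1, |(-7n - 10)/(7n + 2) + 1| = |-56|/(7(7n + 2)) = 56/(7(7n + 2)).
Since 7n + 2 ≥ 7n for n ≥ 1, this is ≤ 56/(7·7n) = (8/7)/n.
So |(-7n - 10)/(7n + 2) + 1| < ϵ whenever n > (8/7)/ϵ.
Take N = (8/7)/ϵ. If n > N then |(-7n - 10)/(7n + 2) + 1| ≤ (8/7)/n < ϵ.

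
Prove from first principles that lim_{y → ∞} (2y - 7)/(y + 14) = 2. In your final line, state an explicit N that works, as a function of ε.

Suppose ε > 0. We seek N > 0 such that y > N implies |(2y - 7)/(y + 14) − 2| < ε.
(2y - 7)/(y + 14) − 2 = ((2y - 7) − 2(y + 14)) / ((y + 14)) = -35/((y + 14)).
For y > 0 we have y + 14 > y, so |(2y - 7)/(y + 14) − 2| = 35/((y + 14)) < 35/(y) = 35/y.
Thus |(2y - 7)/(y + 14) − 2| < ε whenever y > 35/ε.
Take N = 35/ε. If y > N then |(2y - 7)/(y + 14) − 2| < 35/y < ε.

N = 35/ε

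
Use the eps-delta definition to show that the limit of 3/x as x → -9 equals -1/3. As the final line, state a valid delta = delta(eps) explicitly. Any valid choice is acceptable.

Fix eps > 0. We seek delta > 0 such that 0 < |x + 9| < delta implies |3/x + 1/3| < eps.
|3/x + 1/3| = 3·|-9 − x|/(9·|x|) = 3|x + 9|/(9|x|).
Require delta ≤ 9/2 so that |x| > 9 − 9/2 = 9/2, hence 9|x| > 81/2.
Then |3/x + 1/3| < 3|x + 9|/(81/2), which is < eps when |x + 9| < (27/2)eps.
Take delta = min(9/2, (27/2)eps). Then 0 < |x + 9| < delta gives both |x + 9| < 9/2 and |x + 9| < (27/2)eps, so |3/x + 1/3| < eps.

delta = min(9/2, (27/2)eps)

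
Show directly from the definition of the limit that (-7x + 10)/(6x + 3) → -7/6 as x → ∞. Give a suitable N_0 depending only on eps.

Fix eps > 0. We seek N_0 > 0 such that x > N_0 implies |(-7x + 10)/(6x + 3) + 7/6| < eps.
(-7x + 10)/(6x + 3) + 7/6 = (6(-7x + 10) − (-7)(6x + 3)) / (6(6x + 3)) = 81/(6(6x + 3)).
For x > 0 we have 6x + 3 > 6x, so |(-7x + 10)/(6x + 3) + 7/6| = 81/(6(6x + 3)) < 81/(6·6x) = (9/4)/x.
Thus |(-7x + 10)/(6x + 3) + 7/6| < eps whenever x > (9/4)/eps.
Take N_0 = (9/4)/eps. If x > N_0 then |(-7x + 10)/(6x + 3) + 7/6| < (9/4)/x < eps.

N_0 = (9/4)/eps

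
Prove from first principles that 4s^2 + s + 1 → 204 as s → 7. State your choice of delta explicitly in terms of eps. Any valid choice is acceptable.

delta = min(1, eps/61)

Let eps > 0. We want delta > 0 such that 0 < |s − 7| < delta implies |(4s^2 + s + 1) − 204| < eps.
(4s^2 + s + 1) − 204 = 4s^2 + s - 203 = (s − 7)(4s + 29).
So |(4s^2 + s + 1) − 204| = |s − 7|·|4s + 29|.
Assume first that |s − 7| < 1, so |s| < 8. Then |4s + 29| ≤ 4·8 + 29 = 61.
Hence |(4s^2 + s + 1) − 204| ≤ 61|s − 7| < eps provided |s − 7| < eps/61.
Choosing delta = min(1, eps/61) ensures both conditions, hence |(4s^2 + s + 1) − 204| < eps.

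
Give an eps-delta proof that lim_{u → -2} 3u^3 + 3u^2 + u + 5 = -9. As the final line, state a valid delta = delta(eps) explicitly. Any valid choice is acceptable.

delta = min(2, eps/67)

Let eps > 0. We want delta > 0 such that 0 < |u + 2| < delta implies |(3u^3 + 3u^2 + u + 5) + 9| < eps.
(3u^3 + 3u^2 + u + 5) + 9 = 3u^3 + 3u^2 + u + 14 = (u + 2)(3u^2 - 3u + 7).
So |(3u^3 + 3u^2 + u + 5) + 9| = |u + 2|·|3u^2 - 3u + 7|.
Assume first that |u + 2| < 2, so |u| < 4. Then |3u^2 - 3u + 7| ≤ 3·4^2 + 3·4 + 7 = 67.
Hence |(3u^3 + 3u^2 + u + 5) + 9| ≤ 67|u + 2| < eps provided |u + 2| < eps/67.
Choosing delta = min(2, eps/67) ensures both conditions, hence |(3u^3 + 3u^2 + u + 5) + 9| < eps.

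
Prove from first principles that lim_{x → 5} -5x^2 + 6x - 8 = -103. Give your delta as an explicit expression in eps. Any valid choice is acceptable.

Let eps > 0. We want delta > 0 such that 0 < |x − 5| < delta implies |(-5x^2 + 6x - 8) + 103| < eps.
(-5x^2 + 6x - 8) + 103 = -5x^2 + 6x + 95 = (x − 5)(-5x - 19).
So |(-5x^2 + 6x - 8) + 103| = |x − 5|·|-5x - 19|.
Require delta ≤ 2. Then |x − 5| < 2 gives |x| < 7, and by the triangle inequality |-5x - 19| ≤ 5·7 + 19 = 54.
Hence |(-5x^2 + 6x - 8) + 103| ≤ 54|x − 5| < eps provided |x − 5| < eps/54.
Take delta = min(2, eps/54). Then 0 < |x − 5| < delta gives both |x − 5| < 2 and |x − 5| < eps/54, so |(-5x^2 + 6x - 8) + 103| < eps.

delta = min(2, eps/54)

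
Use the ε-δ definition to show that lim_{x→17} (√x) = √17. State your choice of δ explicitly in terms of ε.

δ = min(17, √17·ε)

Fix ε > 0. We want δ > 0 such that 0 < |x − 17| < δ implies |√x − √17| < ε.
Rationalise: √x − √17 = (x − 17)/(√x + √17), so |√x − √17| = |x − 17|/(√x + √17).
Restrict δ ≤ 17 so that |x − 17| < 17 forces x > 0, and then √x + √17 > √17.
Hence |√x − √17| < |x − 17|/√17, which is < ε once |x − 17| < √17·ε.
Take δ = min(17, √17·ε). If 0 < |x − 17| < δ then x > 0 and |√x − √17| < |x − 17|/√17 < ε.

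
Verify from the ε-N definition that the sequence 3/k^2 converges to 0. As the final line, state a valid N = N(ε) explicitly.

Fix ε > 0. For k ≥ 1, |3/k^2 − 0| = 3/k^2.
3/k^2 < ε ⇔ k^2 > 3/ε ⇔ k > (3/ε)^{1/2}.
Take N = (3/ε)^{1/2}. Then k > N implies 3/k^2 < ε.

N = (3/ε)^{1/2}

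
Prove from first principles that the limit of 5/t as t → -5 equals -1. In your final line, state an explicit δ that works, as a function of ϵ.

δ = min(5/2, (5/2)ϵ)

Fix ϵ > 0. We seek δ > 0 such that 0 < |t + 5| < δ implies |5/t + 1| < ϵ.
|5/t + 1| = 5·|-5 − t|/(5·|t|) = 5|t + 5|/(5|t|).
Restrict δ ≤ 5/2. Then |t + 5| < 5/2 gives |t| > 5/2, so 5|t| > 25/2.
Then |5/t + 1| < 5|t + 5|/(25/2), which is < ϵ when |t + 5| < (5/2)ϵ.
Take δ = min(5/2, (5/2)ϵ). Then 0 < |t + 5| < δ gives both |t + 5| < 5/2 and |t + 5| < (5/2)ϵ, so |5/t + 1| < ϵ.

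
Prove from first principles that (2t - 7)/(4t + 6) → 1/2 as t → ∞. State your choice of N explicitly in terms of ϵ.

Let ϵ > 0 be given. We seek N > 0 such that t > N implies |(2t - 7)/(4t + 6) − (1/2)| < ϵ.
(2t - 7)/(4t + 6) − (1/2) = (4(2t - 7) − 2(4t + 6)) / (4(4t + 6)) = -40/(4(4t + 6)).
For t > 0 we have 4t + 6 > 4t, so |(2t - 7)/(4t + 6) − (1/2)| = 40/(4(4t + 6)) < 40/(4·4t) = (5/2)/t.
Thus |(2t - 7)/(4t + 6) − (1/2)| < ϵ whenever t > (5/2)/ϵ.
Take N = (5/2)/ϵ. If t > N then |(2t - 7)/(4t + 6) − (1/2)| < (5/2)/t < ϵ.

N = (5/2)/ϵ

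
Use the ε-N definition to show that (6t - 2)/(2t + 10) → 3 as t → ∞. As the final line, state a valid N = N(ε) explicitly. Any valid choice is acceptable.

Suppose ε > 0. We seek N > 0 such that t > N implies |(6t - 2)/(2t + 10) − 3| < ε.
(6t - 2)/(2t + 10) − 3 = (2(6t - 2) − 6(2t + 10)) / (2(2t + 10)) = -64/(2(2t + 10)).
For t > 0 we have 2t + 10 > 2t, so |(6t - 2)/(2t + 10) − 3| = 64/(2(2t + 10)) < 64/(2·2t) = 16/t.
Thus |(6t - 2)/(2t + 10) − 3| < ε whenever t > 16/ε.
Take N = 16/ε. If t > N then |(6t - 2)/(2t + 10) − 3| < 16/t < ε.

N = 16/ε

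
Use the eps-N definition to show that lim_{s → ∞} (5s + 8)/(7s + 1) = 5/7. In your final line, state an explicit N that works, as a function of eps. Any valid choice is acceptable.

Let eps > 0. We seek N > 0 such that s > N implies |(5s + 8)/(7s + 1) − (5/7)| < eps.
(5s + 8)/(7s + 1) − (5/7) = (7(5s + 8) − 5(7s + 1)) / (7(7s + 1)) = 51/(7(7s + 1)).
For s > 0 we have 7s + 1 > 7s, so |(5s + 8)/(7s + 1) − (5/7)| = 51/(7(7s + 1)) < 51/(7·7s) = (51/49)/s.
Thus |(5s + 8)/(7s + 1) − (5/7)| < eps whenever s > (51/49)/eps.
Take N = (51/49)/eps. If s > N then |(5s + 8)/(7s + 1) − (5/7)| < (51/49)/s < eps.

N = (51/49)/eps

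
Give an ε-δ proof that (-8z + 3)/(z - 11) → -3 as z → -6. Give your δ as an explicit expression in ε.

δ = min(17/2, (17/10)ε)

Let ε > 0. We want δ > 0 with 0 < |z + 6| < δ ⇒ |(-8z + 3)/(z - 11) + 3| < ε.
Combining over a common denominator, (-8z + 3)/(z - 11) + 3 = [(-8z + 3)·(-17) − 51·(z - 11)] / [(-17)·(z - 11)] = 85(z + 6) / ((-17)(z - 11)).
So |(-8z + 3)/(z - 11) + 3| = 85|z + 6| / (17·|z − 11|).
Require δ ≤ 17/2, so |z − 11| ≥ |-17| − |z + 6| > 17 − 17/2 = 17/2.
Hence |(-8z + 3)/(z - 11) + 3| < 85|z + 6|/(17·(17/2)) = (10/17)|z + 6|, which is < ε once |z + 6| < (17/10)ε.
Take δ = min(17/2, (17/10)ε). Then 0 < |z + 6| < δ forces both bounds, so |(-8z + 3)/(z - 11) + 3| < ε.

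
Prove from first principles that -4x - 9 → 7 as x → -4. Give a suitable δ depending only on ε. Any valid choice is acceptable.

Let ε > 0 be given. We need δ > 0 so that 0 < |x + 4| < δ implies |(-4x - 9) − 7| < ε.
Since (-4x - 9) − 7 = -4(x + 4), we have |(-4x - 9) − 7| = 4|x + 4|.
So 4|x + 4| < ε exactly when |x + 4| < ε/4.
Take δ = ε/4. If 0 < |x + 4| < δ then |(-4x - 9) − 7| = 4|x + 4| < 4·(ε/4) = ε.

δ = ε/4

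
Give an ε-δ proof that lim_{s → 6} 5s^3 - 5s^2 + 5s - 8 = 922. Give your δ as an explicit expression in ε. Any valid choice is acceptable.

δ = min(2, ε/675)

Let ε > 0 be given. We want δ > 0 such that 0 < |s − 6| < δ implies |(5s^3 - 5s^2 + 5s - 8) − 922| < ε.
(5s^3 - 5s^2 + 5s - 8) − 922 = 5s^3 - 5s^2 + 5s - 930 = (s − 6)(5s^2 + 25s + 155).
So |(5s^3 - 5s^2 + 5s - 8) − 922| = |s − 6|·|5s^2 + 25s + 155|.
Require δ ≤ 2. Then |s − 6| < 2 gives |s| < 8, and by the triangle inequality |5s^2 + 25s + 155| ≤ 5·8^2 + 25·8 + 155 = 675.
Hence |(5s^3 - 5s^2 + 5s - 8) − 922| ≤ 675|s − 6| < ε provided |s − 6| < ε/675.
Choosing δ = min(2, ε/675) ensures both conditions, hence |(5s^3 - 5s^2 + 5s - 8) − 922| < ε.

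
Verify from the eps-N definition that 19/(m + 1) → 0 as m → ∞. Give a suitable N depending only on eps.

Let eps > 0. For m ≥ 1, |19/(m + 1) − 0| = 19/(m + 1) ≤ 19/m.
We need 19/m < eps, i.e. m > 19/eps.
Take N = 19/eps. If m > N then |19/(m + 1)| ≤ 19/m < eps.

N = 19/eps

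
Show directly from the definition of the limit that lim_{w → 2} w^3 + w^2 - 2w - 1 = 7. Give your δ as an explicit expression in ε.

Let ε > 0. We want δ > 0 such that 0 < |w − 2| < δ implies |(w^3 + w^2 - 2w - 1) − 7| < ε.
(w^3 + w^2 - 2w - 1) − 7 = w^3 + w^2 - 2w - 8 = (w − 2)(w^2 + 3w + 4).
So |(w^3 + w^2 - 2w - 1) − 7| = |w − 2|·|w^2 + 3w + 4|.
Assume first that |w − 2| < 1, so |w| < 3. Then |w^2 + 3w + 4| ≤ 3^2 + 3·3 + 4 = 22.
Hence |(w^3 + w^2 - 2w - 1) − 7| ≤ 22|w − 2| < ε provided |w − 2| < ε/22.
Take δ = min(1, ε/22). Then 0 < |w − 2| < δ gives both |w − 2| < 1 and |w − 2| < ε/22, so |(w^3 + w^2 - 2w - 1) − 7| < ε.

δ = min(1, ε/22)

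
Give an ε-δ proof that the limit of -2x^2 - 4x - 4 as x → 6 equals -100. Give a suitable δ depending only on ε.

δ = min(1, ε/30)

Fix ε > 0. We want δ > 0 such that 0 < |x − 6| < δ implies |(-2x^2 - 4x - 4) + 100| < ε.
(-2x^2 - 4x - 4) + 100 = -2x^2 - 4x + 96 = (x − 6)(-2x - 16).
So |(-2x^2 - 4x - 4) + 100| = |x − 6|·|-2x - 16|.
Assume first that |x − 6| < 1, so |x| < 7. Then |-2x - 16| ≤ 2·7 + 16 = 30.
Hence |(-2x^2 - 4x - 4) + 100| ≤ 30|x − 6| < ε provided |x − 6| < ε/30.
Choosing δ = min(1, ε/30) ensures both conditions, hence |(-2x^2 - 4x - 4) + 100| < ε.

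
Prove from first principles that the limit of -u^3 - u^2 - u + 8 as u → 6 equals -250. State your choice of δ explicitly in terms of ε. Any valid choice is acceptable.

Let ε > 0. We want δ > 0 such that 0 < |u − 6| < δ implies |(-u^3 - u^2 - u + 8) + 250| < ε.
(-u^3 - u^2 - u + 8) + 250 = -u^3 - u^2 - u + 258 = (u − 6)(-u^2 - 7u - 43).
So |(-u^3 - u^2 - u + 8) + 250| = |u − 6|·|-u^2 - 7u - 43|.
Assume first that |u − 6| < 2, so |u| < 8. Then |-u^2 - 7u - 43| ≤ 8^2 + 7·8 + 43 = 163.
Hence |(-u^3 - u^2 - u + 8) + 250| ≤ 163|u − 6| < ε provided |u − 6| < ε/163.
Choosing δ = min(2, ε/163) ensures both conditions, hence |(-u^3 - u^2 - u + 8) + 250| < ε.

δ = min(2, ε/163)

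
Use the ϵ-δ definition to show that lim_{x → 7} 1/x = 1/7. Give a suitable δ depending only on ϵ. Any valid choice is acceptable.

Let ϵ > 0. We seek δ > 0 such that 0 < |x − 7| < δ implies |1/x − (1/7)| < ϵ.
|1/x − (1/7)| = |7 − x|/(7·|x|) = |x − 7|/(7|x|).
Require δ ≤ 7/2 so that |x| > 7 − 7/2 = 7/2, hence 7|x| > 49/2.
Then |1/x − (1/7)| < |x − 7|/(49/2), which is < ϵ when |x − 7| < (49/2)ϵ.
Take δ = min(7/2, (49/2)ϵ). Then 0 < |x − 7| < δ gives both |x − 7| < 7/2 and |x − 7| < (49/2)ϵ, so |1/x − (1/7)| < ϵ.

δ = min(7/2, (49/2)ϵ)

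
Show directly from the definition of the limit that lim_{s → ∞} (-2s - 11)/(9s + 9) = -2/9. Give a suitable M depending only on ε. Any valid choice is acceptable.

M = 1/ε

Let ε > 0 be given. We seek M > 0 such that s > M implies |(-2s - 11)/(9s + 9) + 2/9| < ε.
(-2s - 11)/(9s + 9) + 2/9 = (9(-2s - 11) − (-2)(9s + 9)) / (9(9s + 9)) = -81/(9(9s + 9)).
For s > 0 we have 9s + 9 > 9s, so |(-2s - 11)/(9s + 9) + 2/9| = 81/(9(9s + 9)) < 81/(9·9s) = 1/s.
Thus |(-2s - 11)/(9s + 9) + 2/9| < ε whenever s > 1/ε.
Take M = 1/ε. If s > M then |(-2s - 11)/(9s + 9) + 2/9| < 1/s < ε.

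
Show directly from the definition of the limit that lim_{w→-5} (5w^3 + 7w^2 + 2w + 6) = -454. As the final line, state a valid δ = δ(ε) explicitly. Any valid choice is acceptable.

Let ε > 0. We want δ > 0 such that 0 < |w + 5| < δ implies |(5w^3 + 7w^2 + 2w + 6) + 454| < ε.
(5w^3 + 7w^2 + 2w + 6) + 454 = 5w^3 + 7w^2 + 2w + 460 = (w + 5)(5w^2 - 18w + 92).
So |(5w^3 + 7w^2 + 2w + 6) + 454| = |w + 5|·|5w^2 - 18w + 92|.
Assume first that |w + 5| < 2, so |w| < 7. Then |5w^2 - 18w + 92| ≤ 5·7^2 + 18·7 + 92 = 463.
Hence |(5w^3 + 7w^2 + 2w + 6) + 454| ≤ 463|w + 5| < ε provided |w + 5| < ε/463.
Choosing δ = min(2, ε/463) ensures both conditions, hence |(5w^3 + 7w^2 + 2w + 6) + 454| < ε.

δ = min(2, ε/463)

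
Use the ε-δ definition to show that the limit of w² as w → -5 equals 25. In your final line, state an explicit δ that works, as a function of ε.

δ = min(2, ε/12)

Suppose ε > 0. We seek δ > 0 with 0 < |w + 5| < δ ⇒ |w² − 25| < ε.
Factor: w² − 25 = (w + 5)(w - 5), so |w² − 25| = |w + 5|·|w - 5|.
Impose δ ≤ 2 so that |w| < 7; then |w - 5| ≤ 12.
Hence |w² − 25| ≤ 12|w + 5|, which is < ε once |w + 5| < ε/12.
Take δ = min(2, ε/12). If 0 < |w + 5| < δ then both bounds hold and |w² − 25| ≤ 12|w + 5| < 12·(ε/12) = ε.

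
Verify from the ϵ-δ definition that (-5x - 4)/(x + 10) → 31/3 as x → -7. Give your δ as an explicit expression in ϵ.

δ = min(3/2, (9/92)ϵ)

Let ϵ > 0 be given. We want δ > 0 with 0 < |x + 7| < δ ⇒ |(-5x - 4)/(x + 10) − (31/3)| < ϵ.
Combining over a common denominator, (-5x - 4)/(x + 10) − (31/3) = [(-5x - 4)·3 − 31·(x + 10)] / [3·(x + 10)] = -46(x + 7) / (3(x + 10)).
So |(-5x - 4)/(x + 10) − (31/3)| = 46|x + 7| / (3·|x + 10|).
Require δ ≤ 3/2, so |x + 10| ≥ |3| − |x + 7| > 3 − 3/2 = 3/2.
Hence |(-5x - 4)/(x + 10) − (31/3)| < 46|x + 7|/(3·(3/2)) = (92/9)|x + 7|, which is < ϵ once |x + 7| < (9/92)ϵ.
Take δ = min(3/2, (9/92)ϵ). Then 0 < |x + 7| < δ forces both bounds, so |(-5x - 4)/(x + 10) − (31/3)| < ϵ.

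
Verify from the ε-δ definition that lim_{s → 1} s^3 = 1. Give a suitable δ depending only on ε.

δ = min(2, ε/13)

Let ε > 0. We seek δ > 0 with 0 < |s − 1| < δ ⇒ |s^3 − 1| < ε.
Factor: s^3 − 1 = (s − 1)(s^2 + s + 1), so |s^3 − 1| = |s − 1|·|s^2 + s + 1|.
Impose δ ≤ 2 so that |s| < 3; then |s^2 + s + 1| ≤ 13.
Hence |s^3 − 1| ≤ 13|s − 1|, which is < ε once |s − 1| < ε/13.
Take δ = min(2, ε/13). If 0 < |s − 1| < δ then both bounds hold and |s^3 − 1| ≤ 13|s − 1| < 13·(ε/13) = ε.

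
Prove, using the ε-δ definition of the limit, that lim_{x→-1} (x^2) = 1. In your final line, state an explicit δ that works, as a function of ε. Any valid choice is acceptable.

δ = min(2, ε/4)

Let ε > 0. We seek δ > 0 with 0 < |x + 1| < δ ⇒ |x^2 − 1| < ε.
Factor: x^2 − 1 = (x + 1)(x - 1), so |x^2 − 1| = |x + 1|·|x - 1|.
Restrict δ ≤ 2. Then |x + 1| < 2 gives |x| < 3, so by the triangle inequality |x - 1| ≤ 3 + 1 = 4.
Hence |x^2 − 1| ≤ 4|x + 1|, which is < ε once |x + 1| < ε/4.
Take δ = min(2, ε/4). If 0 < |x + 1| < δ then both bounds hold and |x^2 − 1| ≤ 4|x + 1| < 4·(ε/4) = ε.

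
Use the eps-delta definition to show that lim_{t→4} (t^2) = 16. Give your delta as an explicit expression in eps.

delta = min(1, eps/9)

Let eps > 0 be given. We seek delta > 0 with 0 < |t − 4| < delta ⇒ |t^2 − 16| < eps.
Factor: t^2 − 16 = (t − 4)(t + 4), so |t^2 − 16| = |t − 4|·|t + 4|.
Impose delta ≤ 1 so that |t| < 5; then |t + 4| ≤ 9.
Hence |t^2 − 16| ≤ 9|t − 4|, which is < eps once |t − 4| < eps/9.
Take delta = min(1, eps/9). If 0 < |t − 4| < delta then both bounds hold and |t^2 − 16| ≤ 9|t − 4| < 9·(eps/9) = eps.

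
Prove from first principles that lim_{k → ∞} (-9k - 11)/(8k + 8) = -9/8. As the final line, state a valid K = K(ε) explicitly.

Suppose ε > 0. For k ≥ 1, |(-9k - 11)/(8k + 8) + 9/8| = |-16|/(8(8k + 8)) = 16/(8(8k + 8)).
Since 8k + 8 ≥ 8k for k ≥ 1, this is ≤ 16/(8·8k) = (1/4)/k.
So |(-9k - 11)/(8k + 8) + 9/8| < ε whenever k > (1/4)/ε.
Take K = (1/4)/ε. If k > K then |(-9k - 11)/(8k + 8) + 9/8| ≤ (1/4)/k < ε.

K = (1/4)/ε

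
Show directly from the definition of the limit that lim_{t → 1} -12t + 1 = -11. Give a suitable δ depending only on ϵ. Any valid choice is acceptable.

δ = ϵ/12

Let ϵ > 0. We need δ > 0 so that 0 < |t − 1| < δ implies |(-12t + 1) + 11| < ϵ.
|(-12t + 1) + 11| = |-12t + 12| = 12|t − 1|.
Thus it suffices that |t − 1| < ϵ/12.
Take δ = ϵ/12. If 0 < |t − 1| < δ then |(-12t + 1) + 11| = 12|t − 1| < 12·(ϵ/12) = ϵ.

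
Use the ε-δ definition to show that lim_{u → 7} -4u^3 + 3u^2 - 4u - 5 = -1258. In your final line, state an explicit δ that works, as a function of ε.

δ = min(2, ε/728)

Let ε > 0 be given. We want δ > 0 such that 0 < |u − 7| < δ implies |(-4u^3 + 3u^2 - 4u - 5) + 1258| < ε.
(-4u^3 + 3u^2 - 4u - 5) + 1258 = -4u^3 + 3u^2 - 4u + 1253 = (u − 7)(-4u^2 - 25u - 179).
So |(-4u^3 + 3u^2 - 4u - 5) + 1258| = |u − 7|·|-4u^2 - 25u - 179|.
Assume first that |u − 7| < 2, so |u| < 9. Then |-4u^2 - 25u - 179| ≤ 4·9^2 + 25·9 + 179 = 728.
Hence |(-4u^3 + 3u^2 - 4u - 5) + 1258| ≤ 728|u − 7| < ε provided |u − 7| < ε/728.
Take δ = min(2, ε/728). Then 0 < |u − 7| < δ gives both |u − 7| < 2 and |u − 7| < ε/728, so |(-4u^3 + 3u^2 - 4u - 5) + 1258| < ε.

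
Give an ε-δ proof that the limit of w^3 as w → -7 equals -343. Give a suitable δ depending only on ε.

Fix ε > 0. We seek δ > 0 with 0 < |w + 7| < δ ⇒ |w^3 + 343| < ε.
Factor: w^3 + 343 = (w + 7)(w^2 - 7w + 49), so |w^3 + 343| = |w + 7|·|w^2 - 7w + 49|.
Restrict δ ≤ 1. Then |w + 7| < 1 gives |w| < 8, so by the triangle inequality |w^2 - 7w + 49| ≤ 8^2 + 7·8 + 49 = 169.
Hence |w^3 + 343| ≤ 169|w + 7|, which is < ε once |w + 7| < ε/169.
Take δ = min(1, ε/169). If 0 < |w + 7| < δ then both bounds hold and |w^3 + 343| ≤ 169|w + 7| < 169·(ε/169) = ε.

δ = min(1, ε/169)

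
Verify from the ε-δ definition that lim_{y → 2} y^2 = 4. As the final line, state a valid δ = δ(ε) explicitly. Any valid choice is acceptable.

Let ε > 0 be given. We seek δ > 0 with 0 < |y − 2| < δ ⇒ |y^2 − 4| < ε.
Factor: y^2 − 4 = (y − 2)(y + 2), so |y^2 − 4| = |y − 2|·|y + 2|.
Impose δ ≤ 2 so that |y| < 4; then |y + 2| ≤ 6.
Hence |y^2 − 4| ≤ 6|y − 2|, which is < ε once |y − 2| < ε/6.
Take δ = min(2, ε/6). If 0 < |y − 2| < δ then both bounds hold and |y^2 − 4| ≤ 6|y − 2| < 6·(ε/6) = ε.

δ = min(2, ε/6)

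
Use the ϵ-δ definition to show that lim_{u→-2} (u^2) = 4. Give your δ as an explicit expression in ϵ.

Let ϵ > 0 be given. We seek δ > 0 with 0 < |u + 2| < δ ⇒ |u^2 − 4| < ϵ.
Factor: u^2 − 4 = (u + 2)(u - 2), so |u^2 − 4| = |u + 2|·|u - 2|.
Impose δ ≤ 2 so that |u| < 4; then |u - 2| ≤ 6.
Hence |u^2 − 4| ≤ 6|u + 2|, which is < ϵ once |u + 2| < ϵ/6.
Take δ = min(2, ϵ/6). If 0 < |u + 2| < δ then both bounds hold and |u^2 − 4| ≤ 6|u + 2| < 6·(ϵ/6) = ϵ.

δ = min(2, ϵ/6)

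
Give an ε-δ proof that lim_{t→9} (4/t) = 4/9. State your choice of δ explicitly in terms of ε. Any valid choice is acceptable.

Let ε > 0. We seek δ > 0 such that 0 < |t − 9| < δ implies |4/t − (4/9)| < ε.
|4/t − (4/9)| = 4·|9 − t|/(9·|t|) = 4|t − 9|/(9|t|).
Require δ ≤ 9/2 so that |t| > 9 − 9/2 = 9/2, hence 9|t| > 81/2.
Then |4/t − (4/9)| < 4|t − 9|/(81/2), which is < ε when |t − 9| < (81/8)ε.
Take δ = min(9/2, (81/8)ε). Then 0 < |t − 9| < δ gives both |t − 9| < 9/2 and |t − 9| < (81/8)ε, so |4/t − (4/9)| < ε.

δ = min(9/2, (81/8)ε)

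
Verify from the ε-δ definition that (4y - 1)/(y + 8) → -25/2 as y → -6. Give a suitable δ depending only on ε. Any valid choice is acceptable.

Let ε > 0 be given. We want δ > 0 with 0 < |y + 6| < δ ⇒ |(4y - 1)/(y + 8) + 25/2| < ε.
Combining over a common denominator, (4y - 1)/(y + 8) + 25/2 = [(4y - 1)·2 − (-25)·(y + 8)] / [2·(y + 8)] = 33(y + 6) / (2(y + 8)).
So |(4y - 1)/(y + 8) + 25/2| = 33|y + 6| / (2·|y + 8|).
Restrict δ ≤ 1. Then |y + 6| < 1 gives |y + 8| = |(y + 6) + 2| ≥ 2 − 1 = 1.
Hence |(4y - 1)/(y + 8) + 25/2| < 33|y + 6|/(2·1) = (33/2)|y + 6|, which is < ε once |y + 6| < (2/33)ε.
Take δ = min(1, (2/33)ε). Then 0 < |y + 6| < δ forces both bounds, so |(4y - 1)/(y + 8) + 25/2| < ε.

δ = min(1, (2/33)ε)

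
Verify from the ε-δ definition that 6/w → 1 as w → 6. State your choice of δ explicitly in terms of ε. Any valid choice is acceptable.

δ = min(3, 3ε)

Let ε > 0 be given. We seek δ > 0 such that 0 < |w − 6| < δ implies |6/w − 1| < ε.
|6/w − 1| = 6·|6 − w|/(6·|w|) = 6|w − 6|/(6|w|).
Require δ ≤ 3 so that |w| > 6 − 3 = 3, hence 6|w| > 18.
Then |6/w − 1| < 6|w − 6|/18, which is < ε when |w − 6| < 3ε.
Take δ = min(3, 3ε). Then 0 < |w − 6| < δ gives both |w − 6| < 3 and |w − 6| < 3ε, so |6/w − 1| < ε.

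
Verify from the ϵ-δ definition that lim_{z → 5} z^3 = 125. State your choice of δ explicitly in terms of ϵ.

δ = min(1, ϵ/91)

Let ϵ > 0. We seek δ > 0 with 0 < |z − 5| < δ ⇒ |z^3 − 125| < ϵ.
Factor: z^3 − 125 = (z − 5)(z^2 + 5z + 25), so |z^3 − 125| = |z − 5|·|z^2 + 5z + 25|.
Impose δ ≤ 1 so that |z| < 6; then |z^2 + 5z + 25| ≤ 91.
Hence |z^3 − 125| ≤ 91|z − 5|, which is < ϵ once |z − 5| < ϵ/91.
Take δ = min(1, ϵ/91). If 0 < |z − 5| < δ then both bounds hold and |z^3 − 125| ≤ 91|z − 5| < 91·(ϵ/91) = ϵ.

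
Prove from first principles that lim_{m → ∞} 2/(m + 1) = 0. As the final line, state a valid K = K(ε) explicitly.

Suppose ε > 0. For m ≥ 1, |2/(m + 1) − 0| = 2/(m + 1) ≤ 2/m.
We need 2/m < ε, i.e. m > 2/ε.
Take K = 2/ε. If m > K then |2/(m + 1)| ≤ 2/m < ε.

K = 2/ε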